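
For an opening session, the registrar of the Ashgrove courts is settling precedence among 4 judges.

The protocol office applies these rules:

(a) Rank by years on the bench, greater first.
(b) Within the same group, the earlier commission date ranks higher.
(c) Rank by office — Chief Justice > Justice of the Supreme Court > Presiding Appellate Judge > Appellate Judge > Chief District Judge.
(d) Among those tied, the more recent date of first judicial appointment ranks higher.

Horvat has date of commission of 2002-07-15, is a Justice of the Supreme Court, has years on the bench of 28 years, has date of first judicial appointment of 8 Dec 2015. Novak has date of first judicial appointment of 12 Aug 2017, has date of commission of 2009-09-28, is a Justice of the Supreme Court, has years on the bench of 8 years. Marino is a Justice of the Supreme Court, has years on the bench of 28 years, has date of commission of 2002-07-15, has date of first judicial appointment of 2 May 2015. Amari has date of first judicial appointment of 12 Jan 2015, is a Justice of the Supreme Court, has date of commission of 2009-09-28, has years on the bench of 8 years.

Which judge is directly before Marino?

Horvat

By years on the bench (higher first): Horvat and Marino (both 28 years); then Novak and Amari (both 8 years).
Horvat and Marino both have date of commission 2002-07-15, so the next rule applies.
Horvat and Marino are each Justice of the Supreme Court, so the next rule applies.
Among Horvat and Marino, by date of first judicial appointment (later first): Horvat (8 Dec 2015) before Marino (2 May 2015).
Novak and Amari both have date of commission 2009-09-28, so the next rule applies.
Novak and Amari are each Justice of the Supreme Court, so the next rule applies.
Among Novak and Amari, by date of first judicial appointment (later first): Novak (12 Aug 2017) before Amari (12 Jan 2015).
Order: Horvat, Marino, Novak, Amari.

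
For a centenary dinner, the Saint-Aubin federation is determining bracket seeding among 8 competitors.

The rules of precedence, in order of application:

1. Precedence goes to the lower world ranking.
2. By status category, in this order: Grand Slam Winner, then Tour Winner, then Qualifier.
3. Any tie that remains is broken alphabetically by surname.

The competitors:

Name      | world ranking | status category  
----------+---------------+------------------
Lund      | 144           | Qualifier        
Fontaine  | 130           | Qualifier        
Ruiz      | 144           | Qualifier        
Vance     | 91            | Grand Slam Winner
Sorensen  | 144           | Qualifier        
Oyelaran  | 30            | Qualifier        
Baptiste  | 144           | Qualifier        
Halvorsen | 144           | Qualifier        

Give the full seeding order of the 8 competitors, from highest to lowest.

By world ranking (lower first): Oyelaran (30); then Vance (91); then Fontaine (130); then Baptiste, Halvorsen, Lund, Ruiz and Sorensen (each 144).
Baptiste, Halvorsen, Lund, Ruiz and Sorensen are each Qualifier, so the next rule applies.
Among Baptiste, Halvorsen, Lund, Ruiz and Sorensen, alphabetically by surname: Baptiste before Halvorsen before Lund before Ruiz before Sorensen.
Full order: Oyelaran, Vance, Fontaine, Baptiste, Halvorsen, Lund, Ruiz, Sorensen.

Oyelaran, Vance, Fontaine, Baptiste, Halvorsen, Lund, Ruiz, Sorensen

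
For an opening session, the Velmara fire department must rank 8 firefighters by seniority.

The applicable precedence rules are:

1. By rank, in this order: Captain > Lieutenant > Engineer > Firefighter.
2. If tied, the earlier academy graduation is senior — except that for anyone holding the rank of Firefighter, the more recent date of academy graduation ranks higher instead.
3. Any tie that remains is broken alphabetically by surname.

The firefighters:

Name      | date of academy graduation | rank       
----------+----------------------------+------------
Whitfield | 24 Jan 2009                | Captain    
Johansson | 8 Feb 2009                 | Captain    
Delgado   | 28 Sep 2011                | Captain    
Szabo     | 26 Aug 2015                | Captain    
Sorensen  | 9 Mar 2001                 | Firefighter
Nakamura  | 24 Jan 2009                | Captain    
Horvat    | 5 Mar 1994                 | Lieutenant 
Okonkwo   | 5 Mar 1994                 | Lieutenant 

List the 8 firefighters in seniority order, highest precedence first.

Nakamura, Whitfield, Johansson, Delgado, Szabo, Horvat, Okonkwo, Sorensen

By rank: Nakamura, Whitfield, Johansson, Delgado and Szabo (Captain); then Horvat and Okonkwo (Lieutenant); then Sorensen (Firefighter).
Among Nakamura, Whitfield, Johansson, Delgado and Szabo, by date of academy graduation (earlier first): Nakamura and Whitfield (24 Jan 2009) before Johansson (8 Feb 2009) before Delgado (28 Sep 2011) before Szabo (26 Aug 2015).
Among Nakamura and Whitfield, alphabetically by surname: Nakamura before Whitfield.
Horvat and Okonkwo both have date of academy graduation 5 Mar 1994, so the next rule applies.
Among Horvat and Okonkwo, alphabetically by surname: Horvat before Okonkwo.
Full order: Nakamura, Whitfield, Johansson, Delgado, Szabo, Horvat, Okonkwo, Sorensen.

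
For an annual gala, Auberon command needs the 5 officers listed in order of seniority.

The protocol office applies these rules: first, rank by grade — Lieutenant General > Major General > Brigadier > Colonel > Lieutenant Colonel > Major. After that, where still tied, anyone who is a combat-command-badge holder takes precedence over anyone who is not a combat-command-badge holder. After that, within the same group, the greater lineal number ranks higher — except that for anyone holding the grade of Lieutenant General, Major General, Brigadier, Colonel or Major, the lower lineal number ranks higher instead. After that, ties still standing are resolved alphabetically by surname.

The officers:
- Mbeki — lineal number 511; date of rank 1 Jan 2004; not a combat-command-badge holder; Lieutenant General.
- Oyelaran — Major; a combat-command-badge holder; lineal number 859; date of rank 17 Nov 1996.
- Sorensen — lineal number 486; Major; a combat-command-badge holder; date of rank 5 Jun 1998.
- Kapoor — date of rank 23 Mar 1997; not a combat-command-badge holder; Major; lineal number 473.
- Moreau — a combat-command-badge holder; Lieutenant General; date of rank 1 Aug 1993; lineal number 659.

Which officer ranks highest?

Moreau

By grade: Moreau and Mbeki (Lieutenant General); then Sorensen, Oyelaran and Kapoor (Major).
Among Moreau and Mbeki, a combat-command-badge holder before not a combat-command-badge holder: Moreau (a combat-command-badge holder) before Mbeki (not a combat-command-badge holder).
Among Sorensen, Oyelaran and Kapoor, a combat-command-badge holder before not a combat-command-badge holder: Sorensen and Oyelaran (a combat-command-badge holder) before Kapoor (not a combat-command-badge holder).
Among Sorensen and Oyelaran, by lineal number (lower first) (reversed rule for this group): Sorensen (486) before Oyelaran (859).
Order: Moreau, Mbeki, Sorensen, Oyelaran, Kapoor.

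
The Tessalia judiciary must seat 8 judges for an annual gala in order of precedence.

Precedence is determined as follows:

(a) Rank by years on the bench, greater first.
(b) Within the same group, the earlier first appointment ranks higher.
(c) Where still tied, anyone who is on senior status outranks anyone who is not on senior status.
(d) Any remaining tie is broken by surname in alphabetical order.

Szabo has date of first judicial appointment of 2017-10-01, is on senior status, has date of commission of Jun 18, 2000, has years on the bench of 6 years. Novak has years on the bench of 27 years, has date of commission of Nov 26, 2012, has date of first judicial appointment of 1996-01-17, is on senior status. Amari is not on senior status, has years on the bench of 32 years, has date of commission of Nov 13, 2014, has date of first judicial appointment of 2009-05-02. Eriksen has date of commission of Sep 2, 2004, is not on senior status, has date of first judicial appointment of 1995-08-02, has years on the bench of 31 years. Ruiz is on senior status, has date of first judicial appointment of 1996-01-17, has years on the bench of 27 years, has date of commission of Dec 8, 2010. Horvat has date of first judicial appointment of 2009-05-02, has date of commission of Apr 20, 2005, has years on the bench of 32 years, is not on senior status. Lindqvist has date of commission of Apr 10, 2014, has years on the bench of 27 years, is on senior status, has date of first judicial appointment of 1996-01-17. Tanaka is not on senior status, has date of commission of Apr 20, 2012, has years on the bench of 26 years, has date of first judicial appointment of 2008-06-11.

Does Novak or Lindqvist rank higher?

By years on the bench (higher first): Amari and Horvat (both 32 years); then Eriksen (31 years); then Lindqvist, Novak and Ruiz (each 27 years); then Tanaka (26 years); then Szabo (6 years).
Amari and Horvat both have date of first judicial appointment 2009-05-02, so the next rule applies.
Amari and Horvat are each not on senior status, so the next rule applies.
Among Amari and Horvat, alphabetically by surname: Amari before Horvat.
Lindqvist, Novak and Ruiz all have date of first judicial appointment 1996-01-17, so the next rule applies.
Lindqvist, Novak and Ruiz are each on senior status, so the next rule applies.
Among Lindqvist, Novak and Ruiz, alphabetically by surname: Lindqvist before Novak before Ruiz.
So Lindqvist takes precedence.

Lindqvist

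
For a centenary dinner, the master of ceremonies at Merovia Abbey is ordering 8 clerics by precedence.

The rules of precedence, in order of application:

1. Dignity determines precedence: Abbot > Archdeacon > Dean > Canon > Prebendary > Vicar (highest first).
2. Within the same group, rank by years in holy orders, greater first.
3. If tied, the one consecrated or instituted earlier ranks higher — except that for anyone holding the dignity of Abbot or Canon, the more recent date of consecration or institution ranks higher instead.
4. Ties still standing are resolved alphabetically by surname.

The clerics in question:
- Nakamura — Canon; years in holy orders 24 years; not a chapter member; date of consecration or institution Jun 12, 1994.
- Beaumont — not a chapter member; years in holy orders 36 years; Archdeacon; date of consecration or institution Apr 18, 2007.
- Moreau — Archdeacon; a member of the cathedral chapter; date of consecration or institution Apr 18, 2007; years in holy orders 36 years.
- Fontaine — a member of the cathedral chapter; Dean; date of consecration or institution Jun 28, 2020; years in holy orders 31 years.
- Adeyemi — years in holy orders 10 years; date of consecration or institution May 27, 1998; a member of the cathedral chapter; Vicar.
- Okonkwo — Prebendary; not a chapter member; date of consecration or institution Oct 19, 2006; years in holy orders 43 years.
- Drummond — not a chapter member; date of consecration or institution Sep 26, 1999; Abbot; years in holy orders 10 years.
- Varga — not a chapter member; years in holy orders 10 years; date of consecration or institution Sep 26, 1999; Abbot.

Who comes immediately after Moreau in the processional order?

Fontaine

By dignity: Drummond and Varga (Abbot); then Beaumont and Moreau (Archdeacon); then Fontaine (Dean); then Nakamura (Canon); then Okonkwo (Prebendary); then Adeyemi (Vicar).
Drummond and Varga both have years in holy orders 10 years, so the next rule applies.
Drummond and Varga both have date of consecration or institution Sep 26, 1999, so the next rule applies.
Among Drummond and Varga, alphabetically by surname: Drummond before Varga.
Beaumont and Moreau both have years in holy orders 36 years, so the next rule applies.
Beaumont and Moreau both have date of consecration or institution Apr 18, 2007, so the next rule applies.
Among Beaumont and Moreau, alphabetically by surname: Beaumont before Moreau.
Order: Drummond, Varga, Beaumont, Moreau, Fontaine, Nakamura, Okonkwo, Adeyemi.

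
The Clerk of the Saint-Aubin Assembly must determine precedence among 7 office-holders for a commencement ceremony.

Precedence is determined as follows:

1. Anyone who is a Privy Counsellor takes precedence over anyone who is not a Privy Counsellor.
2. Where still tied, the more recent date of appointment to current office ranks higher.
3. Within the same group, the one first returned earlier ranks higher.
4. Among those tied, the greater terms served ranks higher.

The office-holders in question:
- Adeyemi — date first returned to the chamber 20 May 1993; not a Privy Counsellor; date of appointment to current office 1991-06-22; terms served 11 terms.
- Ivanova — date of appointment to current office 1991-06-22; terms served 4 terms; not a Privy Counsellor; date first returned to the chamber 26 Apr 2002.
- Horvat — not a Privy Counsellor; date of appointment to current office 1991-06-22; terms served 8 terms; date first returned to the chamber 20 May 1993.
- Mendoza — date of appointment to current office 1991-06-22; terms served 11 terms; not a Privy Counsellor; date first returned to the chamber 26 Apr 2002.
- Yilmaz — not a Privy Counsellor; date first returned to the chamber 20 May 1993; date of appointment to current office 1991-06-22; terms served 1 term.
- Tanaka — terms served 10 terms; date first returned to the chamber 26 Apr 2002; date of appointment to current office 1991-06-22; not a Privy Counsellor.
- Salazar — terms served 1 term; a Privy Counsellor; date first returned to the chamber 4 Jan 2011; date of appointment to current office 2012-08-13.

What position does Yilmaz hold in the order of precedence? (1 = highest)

4

By the first rule: Salazar (a Privy Counsellor); then Adeyemi, Horvat, Yilmaz, Mendoza, Tanaka and Ivanova (each not a Privy Counsellor).
Adeyemi, Horvat, Yilmaz, Mendoza, Tanaka and Ivanova all have date of appointment to current office 1991-06-22, so the next rule applies.
Among Adeyemi, Horvat, Yilmaz, Mendoza, Tanaka and Ivanova, by date first returned to the chamber (earlier first): Adeyemi, Horvat and Yilmaz (20 May 1993) before Mendoza, Tanaka and Ivanova (26 Apr 2002).
Among Adeyemi, Horvat and Yilmaz, by terms served (higher first): Adeyemi (11 terms) before Horvat (8 terms) before Yilmaz (1 term).
Among Mendoza, Tanaka and Ivanova, by terms served (higher first): Mendoza (11 terms) before Tanaka (10 terms) before Ivanova (4 terms).
Order: Salazar, Adeyemi, Horvat, Yilmaz, Mendoza, Tanaka, Ivanova. So position 4.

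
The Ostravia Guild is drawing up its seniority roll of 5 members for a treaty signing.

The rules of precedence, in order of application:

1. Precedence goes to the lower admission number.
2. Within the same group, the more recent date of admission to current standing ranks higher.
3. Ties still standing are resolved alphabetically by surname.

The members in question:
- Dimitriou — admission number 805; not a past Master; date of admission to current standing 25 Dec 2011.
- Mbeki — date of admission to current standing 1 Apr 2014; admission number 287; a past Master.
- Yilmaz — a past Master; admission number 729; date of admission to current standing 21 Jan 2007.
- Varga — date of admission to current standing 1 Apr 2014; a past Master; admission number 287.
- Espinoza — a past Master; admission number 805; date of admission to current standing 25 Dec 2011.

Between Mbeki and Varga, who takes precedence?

By admission number (lower first): Mbeki and Varga (both 287); then Yilmaz (729); then Dimitriou and Espinoza (both 805).
Mbeki and Varga both have date of admission to current standing 1 Apr 2014, so the next rule applies.
Among Mbeki and Varga, alphabetically by surname: Mbeki before Varga.
Dimitriou and Espinoza both have date of admission to current standing 25 Dec 2011, so the next rule applies.
Among Dimitriou and Espinoza, alphabetically by surname: Dimitriou before Espinoza.
So Mbeki takes precedence.

Mbeki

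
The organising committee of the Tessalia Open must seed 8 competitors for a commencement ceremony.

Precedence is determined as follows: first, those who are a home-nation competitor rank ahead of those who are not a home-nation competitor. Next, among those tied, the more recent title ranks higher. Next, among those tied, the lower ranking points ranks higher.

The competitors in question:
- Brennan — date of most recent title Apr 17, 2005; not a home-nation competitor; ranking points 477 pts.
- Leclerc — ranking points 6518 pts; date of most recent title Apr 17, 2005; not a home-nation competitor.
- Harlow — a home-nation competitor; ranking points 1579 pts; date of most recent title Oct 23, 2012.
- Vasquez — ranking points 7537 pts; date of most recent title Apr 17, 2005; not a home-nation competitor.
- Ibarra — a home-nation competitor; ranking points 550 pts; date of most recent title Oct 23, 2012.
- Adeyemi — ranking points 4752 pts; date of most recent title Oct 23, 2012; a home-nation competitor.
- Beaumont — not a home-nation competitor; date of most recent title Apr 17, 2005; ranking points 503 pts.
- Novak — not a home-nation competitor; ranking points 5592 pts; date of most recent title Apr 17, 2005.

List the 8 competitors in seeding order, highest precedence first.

Ibarra, Harlow, Adeyemi, Brennan, Beaumont, Novak, Leclerc, Vasquez

By the first rule: Ibarra, Harlow and Adeyemi (each a home-nation competitor); then Brennan, Beaumont, Novak, Leclerc and Vasquez (each not a home-nation competitor).
Ibarra, Harlow and Adeyemi all have date of most recent title Oct 23, 2012, so the next rule applies.
Among Ibarra, Harlow and Adeyemi, by ranking points (lower first): Ibarra (550 pts) before Harlow (1579 pts) before Adeyemi (4752 pts).
Brennan, Beaumont, Novak, Leclerc and Vasquez all have date of most recent title Apr 17, 2005, so the next rule applies.
Among Brennan, Beaumont, Novak, Leclerc and Vasquez, by ranking points (lower first): Brennan (477 pts) before Beaumont (503 pts) before Novak (5592 pts) before Leclerc (6518 pts) before Vasquez (7537 pts).
Full order: Ibarra, Harlow, Adeyemi, Brennan, Beaumont, Novak, Leclerc, Vasquez.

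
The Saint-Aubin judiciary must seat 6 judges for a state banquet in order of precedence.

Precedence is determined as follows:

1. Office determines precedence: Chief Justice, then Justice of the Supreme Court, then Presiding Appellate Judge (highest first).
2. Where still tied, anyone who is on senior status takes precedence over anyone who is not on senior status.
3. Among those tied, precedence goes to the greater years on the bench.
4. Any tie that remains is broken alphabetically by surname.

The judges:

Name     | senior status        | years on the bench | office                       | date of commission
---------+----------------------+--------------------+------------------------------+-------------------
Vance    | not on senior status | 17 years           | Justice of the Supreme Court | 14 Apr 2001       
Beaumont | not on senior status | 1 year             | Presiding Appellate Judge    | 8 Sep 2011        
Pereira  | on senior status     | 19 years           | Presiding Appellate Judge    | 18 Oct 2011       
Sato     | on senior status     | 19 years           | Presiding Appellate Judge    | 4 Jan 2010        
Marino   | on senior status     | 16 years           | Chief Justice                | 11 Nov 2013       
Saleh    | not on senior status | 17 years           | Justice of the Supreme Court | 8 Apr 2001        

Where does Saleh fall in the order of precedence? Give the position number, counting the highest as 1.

2

By office: Marino (Chief Justice); then Saleh and Vance (Justice of the Supreme Court); then Pereira, Sato and Beaumont (Presiding Appellate Judge).
Saleh and Vance are each not on senior status, so the next rule applies.
Saleh and Vance both have years on the bench 17 years, so the next rule applies.
Among Saleh and Vance, alphabetically by surname: Saleh before Vance.
Among Pereira, Sato and Beaumont, on senior status before not on senior status: Pereira and Sato (on senior status) before Beaumont (not on senior status).
Pereira and Sato both have years on the bench 19 years, so the next rule applies.
Among Pereira and Sato, alphabetically by surname: Pereira before Sato.
Order: Marino, Saleh, Vance, Pereira, Sato, Beaumont. So position 2.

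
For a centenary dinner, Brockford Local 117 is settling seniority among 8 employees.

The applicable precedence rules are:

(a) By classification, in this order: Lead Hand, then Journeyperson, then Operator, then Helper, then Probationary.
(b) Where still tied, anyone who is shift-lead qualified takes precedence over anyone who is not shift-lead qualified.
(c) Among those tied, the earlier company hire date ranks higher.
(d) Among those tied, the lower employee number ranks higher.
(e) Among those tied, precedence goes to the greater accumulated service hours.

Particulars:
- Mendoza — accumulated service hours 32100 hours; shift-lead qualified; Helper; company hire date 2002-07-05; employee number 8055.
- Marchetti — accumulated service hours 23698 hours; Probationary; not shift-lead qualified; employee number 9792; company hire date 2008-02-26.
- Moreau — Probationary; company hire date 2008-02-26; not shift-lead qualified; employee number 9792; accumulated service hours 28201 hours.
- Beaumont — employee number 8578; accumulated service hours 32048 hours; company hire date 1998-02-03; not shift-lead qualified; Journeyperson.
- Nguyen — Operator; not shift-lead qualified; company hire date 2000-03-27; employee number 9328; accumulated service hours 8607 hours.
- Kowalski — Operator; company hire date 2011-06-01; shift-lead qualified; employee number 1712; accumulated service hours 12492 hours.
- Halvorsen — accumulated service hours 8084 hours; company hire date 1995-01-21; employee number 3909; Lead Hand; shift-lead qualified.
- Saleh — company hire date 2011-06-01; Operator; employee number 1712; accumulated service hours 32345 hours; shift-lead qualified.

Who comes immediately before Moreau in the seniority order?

By classification: Halvorsen (Lead Hand); then Beaumont (Journeyperson); then Saleh, Kowalski and Nguyen (Operator); then Mendoza (Helper); then Moreau and Marchetti (Probationary).
Among Saleh, Kowalski and Nguyen, shift-lead qualified before not shift-lead qualified: Saleh and Kowalski (shift-lead qualified) before Nguyen (not shift-lead qualified).
Saleh and Kowalski both have company hire date 2011-06-01, so the next rule applies.
Saleh and Kowalski both have employee number 1712, so the next rule applies.
Among Saleh and Kowalski, by accumulated service hours (higher first): Saleh (32345 hours) before Kowalski (12492 hours).
Moreau and Marchetti are each not shift-lead qualified, so the next rule applies.
Moreau and Marchetti both have company hire date 2008-02-26, so the next rule applies.
Moreau and Marchetti both have employee number 9792, so the next rule applies.
Among Moreau and Marchetti, by accumulated service hours (higher first): Moreau (28201 hours) before Marchetti (23698 hours).
Order: Halvorsen, Beaumont, Saleh, Kowalski, Nguyen, Mendoza, Moreau, Marchetti.

Mendoza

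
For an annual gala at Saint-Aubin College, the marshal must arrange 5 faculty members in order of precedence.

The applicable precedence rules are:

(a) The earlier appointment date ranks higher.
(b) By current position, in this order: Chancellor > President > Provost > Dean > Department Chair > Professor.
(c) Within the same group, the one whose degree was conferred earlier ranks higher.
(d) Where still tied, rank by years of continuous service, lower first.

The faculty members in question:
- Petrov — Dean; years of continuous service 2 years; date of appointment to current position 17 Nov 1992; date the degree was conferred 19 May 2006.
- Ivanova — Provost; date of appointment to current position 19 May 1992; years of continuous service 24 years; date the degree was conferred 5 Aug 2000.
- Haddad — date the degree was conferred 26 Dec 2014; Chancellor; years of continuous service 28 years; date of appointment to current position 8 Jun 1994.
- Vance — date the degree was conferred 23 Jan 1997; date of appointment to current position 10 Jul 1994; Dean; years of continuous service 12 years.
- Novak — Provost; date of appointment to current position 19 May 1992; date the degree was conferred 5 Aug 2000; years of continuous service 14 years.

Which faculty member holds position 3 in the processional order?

By date of appointment to current position (earlier first): Novak and Ivanova (both 19 May 1992); then Petrov (17 Nov 1992); then Haddad (8 Jun 1994); then Vance (10 Jul 1994).
Novak and Ivanova are each Provost, so the next rule applies.
Novak and Ivanova both have date the degree was conferred 5 Aug 2000, so the next rule applies.
Among Novak and Ivanova, by years of continuous service (lower first): Novak (14 years) before Ivanova (24 years).
Order: Novak, Ivanova, Petrov, Haddad, Vance.

Petrov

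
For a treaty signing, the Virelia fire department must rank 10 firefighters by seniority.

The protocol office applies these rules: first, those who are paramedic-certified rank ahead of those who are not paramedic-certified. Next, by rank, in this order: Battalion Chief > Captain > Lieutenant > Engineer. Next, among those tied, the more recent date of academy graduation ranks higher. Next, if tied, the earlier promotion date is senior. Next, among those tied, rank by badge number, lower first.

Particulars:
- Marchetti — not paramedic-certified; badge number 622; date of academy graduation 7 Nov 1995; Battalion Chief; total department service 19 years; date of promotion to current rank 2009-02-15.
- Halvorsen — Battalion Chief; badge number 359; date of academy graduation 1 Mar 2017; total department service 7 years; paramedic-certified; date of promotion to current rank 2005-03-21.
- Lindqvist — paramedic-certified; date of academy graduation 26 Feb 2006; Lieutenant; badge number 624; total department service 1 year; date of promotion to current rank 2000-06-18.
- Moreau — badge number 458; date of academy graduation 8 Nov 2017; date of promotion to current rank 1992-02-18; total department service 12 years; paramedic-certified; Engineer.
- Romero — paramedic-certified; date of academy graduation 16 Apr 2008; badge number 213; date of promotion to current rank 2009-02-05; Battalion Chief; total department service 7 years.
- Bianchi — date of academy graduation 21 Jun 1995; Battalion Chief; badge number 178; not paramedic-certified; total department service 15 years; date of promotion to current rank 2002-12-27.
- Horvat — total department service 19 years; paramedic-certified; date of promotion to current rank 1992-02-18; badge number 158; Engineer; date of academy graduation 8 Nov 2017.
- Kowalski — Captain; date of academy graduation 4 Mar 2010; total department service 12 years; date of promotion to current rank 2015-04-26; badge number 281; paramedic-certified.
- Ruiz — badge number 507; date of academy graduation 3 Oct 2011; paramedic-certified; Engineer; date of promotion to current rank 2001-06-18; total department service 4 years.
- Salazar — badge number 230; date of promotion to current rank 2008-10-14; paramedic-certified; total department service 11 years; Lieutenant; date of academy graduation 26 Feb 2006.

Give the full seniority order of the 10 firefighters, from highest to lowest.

By the first rule: Halvorsen, Romero, Kowalski, Lindqvist, Salazar, Horvat, Moreau and Ruiz (each paramedic-certified); then Marchetti and Bianchi (both not paramedic-certified).
Among Halvorsen, Romero, Kowalski, Lindqvist, Salazar, Horvat, Moreau and Ruiz, by rank: Halvorsen and Romero (Battalion Chief) before Kowalski (Captain) before Lindqvist and Salazar (Lieutenant) before Horvat, Moreau and Ruiz (Engineer).
Among Halvorsen and Romero, by date of academy graduation (later first): Halvorsen (1 Mar 2017) before Romero (16 Apr 2008).
Lindqvist and Salazar both have date of academy graduation 26 Feb 2006, so the next rule applies.
Among Lindqvist and Salazar, by date of promotion to current rank (earlier first): Lindqvist (2000-06-18) before Salazar (2008-10-14).
Among Horvat, Moreau and Ruiz, by date of academy graduation (later first): Horvat and Moreau (8 Nov 2017) before Ruiz (3 Oct 2011).
Horvat and Moreau both have date of promotion to current rank 1992-02-18, so the next rule applies.
Among Horvat and Moreau, by badge number (lower first): Horvat (158) before Moreau (458).
Marchetti and Bianchi are each Battalion Chief, so the next rule applies.
Among Marchetti and Bianchi, by date of academy graduation (later first): Marchetti (7 Nov 1995) before Bianchi (21 Jun 1995).
Full order: Halvorsen, Romero, Kowalski, Lindqvist, Salazar, Horvat, Moreau, Ruiz, Marchetti, Bianchi.

Halvorsen, Romero, Kowalski, Lindqvist, Salazar, Horvat, Moreau, Ruiz, Marchetti, Bianchi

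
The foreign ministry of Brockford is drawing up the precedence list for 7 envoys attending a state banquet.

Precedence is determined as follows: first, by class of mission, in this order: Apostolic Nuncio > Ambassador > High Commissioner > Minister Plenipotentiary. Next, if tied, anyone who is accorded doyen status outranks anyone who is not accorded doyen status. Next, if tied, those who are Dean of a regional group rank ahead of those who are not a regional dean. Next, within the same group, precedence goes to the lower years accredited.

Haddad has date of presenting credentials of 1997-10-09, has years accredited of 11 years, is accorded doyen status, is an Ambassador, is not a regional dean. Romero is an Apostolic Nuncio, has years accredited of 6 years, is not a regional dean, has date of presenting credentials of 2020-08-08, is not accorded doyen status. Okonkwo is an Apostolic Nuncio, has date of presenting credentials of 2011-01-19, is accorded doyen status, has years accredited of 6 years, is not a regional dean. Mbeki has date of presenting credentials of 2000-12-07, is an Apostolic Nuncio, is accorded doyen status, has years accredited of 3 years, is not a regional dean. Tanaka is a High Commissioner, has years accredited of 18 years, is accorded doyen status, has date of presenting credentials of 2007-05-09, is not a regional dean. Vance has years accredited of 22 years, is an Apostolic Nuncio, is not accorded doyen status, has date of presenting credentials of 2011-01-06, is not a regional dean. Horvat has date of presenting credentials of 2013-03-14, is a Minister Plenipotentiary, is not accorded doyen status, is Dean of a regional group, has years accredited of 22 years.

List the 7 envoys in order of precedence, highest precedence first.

Mbeki, Okonkwo, Romero, Vance, Haddad, Tanaka, Horvat

By class of mission: Mbeki, Okonkwo, Romero and Vance (Apostolic Nuncio); then Haddad (Ambassador); then Tanaka (High Commissioner); then Horvat (Minister Plenipotentiary).
Among Mbeki, Okonkwo, Romero and Vance, accorded doyen status before not accorded doyen status: Mbeki and Okonkwo (accorded doyen status) before Romero and Vance (not accorded doyen status).
Mbeki and Okonkwo are each not a regional dean, so the next rule applies.
Among Mbeki and Okonkwo, by years accredited (lower first): Mbeki (3 years) before Okonkwo (6 years).
Romero and Vance are each not a regional dean, so the next rule applies.
Among Romero and Vance, by years accredited (lower first): Romero (6 years) before Vance (22 years).
Full order: Mbeki, Okonkwo, Romero, Vance, Haddad, Tanaka, Horvat.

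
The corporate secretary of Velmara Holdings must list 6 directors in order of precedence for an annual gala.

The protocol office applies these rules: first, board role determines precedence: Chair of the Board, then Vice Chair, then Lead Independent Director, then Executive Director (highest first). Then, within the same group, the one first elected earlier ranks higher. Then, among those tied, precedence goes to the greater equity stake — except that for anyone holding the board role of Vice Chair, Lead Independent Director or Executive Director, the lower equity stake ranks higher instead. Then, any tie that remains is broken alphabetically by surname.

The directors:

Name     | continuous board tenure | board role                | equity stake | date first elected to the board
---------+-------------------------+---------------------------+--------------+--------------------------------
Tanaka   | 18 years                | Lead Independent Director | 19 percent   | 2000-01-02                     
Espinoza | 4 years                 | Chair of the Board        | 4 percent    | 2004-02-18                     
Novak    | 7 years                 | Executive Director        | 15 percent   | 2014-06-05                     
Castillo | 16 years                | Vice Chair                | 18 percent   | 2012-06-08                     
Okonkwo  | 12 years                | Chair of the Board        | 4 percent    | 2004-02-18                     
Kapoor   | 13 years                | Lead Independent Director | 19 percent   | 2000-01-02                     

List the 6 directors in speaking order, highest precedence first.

By board role: Espinoza and Okonkwo (Chair of the Board); then Castillo (Vice Chair); then Kapoor and Tanaka (Lead Independent Director); then Novak (Executive Director).
Espinoza and Okonkwo both have date first elected to the board 2004-02-18, so the next rule applies.
Espinoza and Okonkwo both have equity stake 4 percent, so the next rule applies.
Among Espinoza and Okonkwo, alphabetically by surname: Espinoza before Okonkwo.
Kapoor and Tanaka both have date first elected to the board 2000-01-02, so the next rule applies.
Kapoor and Tanaka both have equity stake 19 percent, so the next rule applies.
Among Kapoor and Tanaka, alphabetically by surname: Kapoor before Tanaka.
Full order: Espinoza, Okonkwo, Castillo, Kapoor, Tanaka, Novak.

Espinoza, Okonkwo, Castillo, Kapoor, Tanaka, Novak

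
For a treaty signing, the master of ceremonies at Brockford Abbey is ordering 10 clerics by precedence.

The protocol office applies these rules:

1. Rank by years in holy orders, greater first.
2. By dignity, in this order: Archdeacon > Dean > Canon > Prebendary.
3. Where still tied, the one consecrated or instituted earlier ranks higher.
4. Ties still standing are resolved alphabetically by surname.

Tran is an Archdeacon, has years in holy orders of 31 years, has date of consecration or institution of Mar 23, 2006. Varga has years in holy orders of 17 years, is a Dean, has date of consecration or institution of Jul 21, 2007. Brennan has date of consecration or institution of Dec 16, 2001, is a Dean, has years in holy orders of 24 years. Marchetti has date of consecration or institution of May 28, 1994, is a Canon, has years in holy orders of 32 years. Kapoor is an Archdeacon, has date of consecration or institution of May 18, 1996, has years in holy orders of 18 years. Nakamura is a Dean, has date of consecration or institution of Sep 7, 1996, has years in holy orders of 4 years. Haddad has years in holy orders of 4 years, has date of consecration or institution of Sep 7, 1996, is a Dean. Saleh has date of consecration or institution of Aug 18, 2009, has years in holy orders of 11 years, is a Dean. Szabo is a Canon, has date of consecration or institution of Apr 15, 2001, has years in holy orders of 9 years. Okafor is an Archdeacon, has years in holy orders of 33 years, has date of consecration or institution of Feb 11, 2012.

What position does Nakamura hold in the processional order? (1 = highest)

By years in holy orders (higher first): Okafor (33 years); then Marchetti (32 years); then Tran (31 years); then Brennan (24 years); then Kapoor (18 years); then Varga (17 years); then Saleh (11 years); then Szabo (9 years); then Haddad and Nakamura (both 4 years).
Haddad and Nakamura are each Dean, so the next rule applies.
Haddad and Nakamura both have date of consecration or institution Sep 7, 1996, so the next rule applies.
Among Haddad and Nakamura, alphabetically by surname: Haddad before Nakamura.
Order: Okafor, Marchetti, Tran, Brennan, Kapoor, Varga, Saleh, Szabo, Haddad, Nakamura. So position 10.

10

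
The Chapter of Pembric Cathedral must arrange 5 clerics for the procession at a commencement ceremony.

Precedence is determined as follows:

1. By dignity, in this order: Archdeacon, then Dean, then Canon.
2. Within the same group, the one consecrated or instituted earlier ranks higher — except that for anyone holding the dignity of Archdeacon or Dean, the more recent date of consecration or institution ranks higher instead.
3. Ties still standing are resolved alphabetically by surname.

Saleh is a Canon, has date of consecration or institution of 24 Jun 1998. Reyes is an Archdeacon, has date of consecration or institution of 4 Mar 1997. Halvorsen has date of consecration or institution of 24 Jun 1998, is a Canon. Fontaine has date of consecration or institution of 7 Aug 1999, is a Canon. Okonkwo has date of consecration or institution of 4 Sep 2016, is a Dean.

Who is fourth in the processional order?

Saleh

By dignity: Reyes (Archdeacon); then Okonkwo (Dean); then Halvorsen, Saleh and Fontaine (Canon).
Among Halvorsen, Saleh and Fontaine, by date of consecration or institution (earlier first): Halvorsen and Saleh (24 Jun 1998) before Fontaine (7 Aug 1999).
Among Halvorsen and Saleh, alphabetically by surname: Halvorsen before Saleh.
Order: Reyes, Okonkwo, Halvorsen, Saleh, Fontaine.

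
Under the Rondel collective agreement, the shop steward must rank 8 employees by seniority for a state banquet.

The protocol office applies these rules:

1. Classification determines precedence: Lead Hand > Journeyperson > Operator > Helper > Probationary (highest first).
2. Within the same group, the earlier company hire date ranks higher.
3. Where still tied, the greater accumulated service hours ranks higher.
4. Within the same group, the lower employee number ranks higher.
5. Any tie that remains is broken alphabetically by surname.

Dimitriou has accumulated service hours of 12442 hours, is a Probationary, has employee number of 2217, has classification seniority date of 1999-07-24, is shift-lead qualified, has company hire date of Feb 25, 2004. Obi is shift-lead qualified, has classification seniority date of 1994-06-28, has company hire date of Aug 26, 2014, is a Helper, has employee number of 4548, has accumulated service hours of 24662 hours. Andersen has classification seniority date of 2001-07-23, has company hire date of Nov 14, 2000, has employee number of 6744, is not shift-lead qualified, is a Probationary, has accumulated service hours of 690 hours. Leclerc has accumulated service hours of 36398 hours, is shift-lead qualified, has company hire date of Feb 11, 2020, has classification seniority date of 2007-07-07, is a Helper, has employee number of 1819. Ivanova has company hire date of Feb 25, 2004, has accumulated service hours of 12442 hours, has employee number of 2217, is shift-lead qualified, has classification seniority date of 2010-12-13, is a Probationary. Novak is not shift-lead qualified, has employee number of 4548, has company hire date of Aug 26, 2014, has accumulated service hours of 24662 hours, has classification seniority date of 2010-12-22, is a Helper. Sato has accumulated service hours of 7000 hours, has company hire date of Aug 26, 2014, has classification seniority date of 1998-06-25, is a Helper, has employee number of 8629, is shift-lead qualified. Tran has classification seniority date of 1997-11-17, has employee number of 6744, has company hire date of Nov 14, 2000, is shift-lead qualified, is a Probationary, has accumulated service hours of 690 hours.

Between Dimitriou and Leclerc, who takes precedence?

Leclerc

By classification: Novak, Obi, Sato and Leclerc (Helper); then Andersen, Tran, Dimitriou and Ivanova (Probationary).
Among Novak, Obi, Sato and Leclerc, by company hire date (earlier first): Novak, Obi and Sato (Aug 26, 2014) before Leclerc (Feb 11, 2020).
Among Novak, Obi and Sato, by accumulated service hours (higher first): Novak and Obi (24662 hours) before Sato (7000 hours).
Novak and Obi both have employee number 4548, so the next rule applies.
Among Novak and Obi, alphabetically by surname: Novak before Obi.
Among Andersen, Tran, Dimitriou and Ivanova, by company hire date (earlier first): Andersen and Tran (Nov 14, 2000) before Dimitriou and Ivanova (Feb 25, 2004).
Andersen and Tran both have accumulated service hours 690 hours, so the next rule applies.
Andersen and Tran both have employee number 6744, so the next rule applies.
Among Andersen and Tran, alphabetically by surname: Andersen before Tran.
Dimitriou and Ivanova both have accumulated service hours 12442 hours, so the next rule applies.
Dimitriou and Ivanova both have employee number 2217, so the next rule applies.
Among Dimitriou and Ivanova, alphabetically by surname: Dimitriou before Ivanova.
So Leclerc takes precedence.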